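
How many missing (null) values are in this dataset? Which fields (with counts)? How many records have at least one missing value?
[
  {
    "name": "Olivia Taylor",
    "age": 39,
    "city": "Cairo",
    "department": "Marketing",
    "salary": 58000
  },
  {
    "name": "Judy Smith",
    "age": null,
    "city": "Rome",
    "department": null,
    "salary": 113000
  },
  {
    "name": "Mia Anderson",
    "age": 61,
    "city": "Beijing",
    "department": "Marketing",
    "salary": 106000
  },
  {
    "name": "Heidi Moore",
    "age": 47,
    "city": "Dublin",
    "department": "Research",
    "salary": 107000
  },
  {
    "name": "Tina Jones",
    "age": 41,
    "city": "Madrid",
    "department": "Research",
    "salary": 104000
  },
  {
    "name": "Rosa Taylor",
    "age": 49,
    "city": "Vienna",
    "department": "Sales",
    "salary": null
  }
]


Checking for missing (null) values in 6 records:

  Olivia Taylor: complete
  Judy Smith: age, department
  Mia Anderson: complete
  Heidi Moore: complete
  Tina Jones: complete
  Rosa Taylor: salary

Per field:
  name: 0 missing
  age: 1 missing
  city: 0 missing
  department: 1 missing
  salary: 1 missing

Total missing values: 3
Records with any missing: 2

3 missing values (age: 1, department: 1, salary: 1); 2 incomplete records


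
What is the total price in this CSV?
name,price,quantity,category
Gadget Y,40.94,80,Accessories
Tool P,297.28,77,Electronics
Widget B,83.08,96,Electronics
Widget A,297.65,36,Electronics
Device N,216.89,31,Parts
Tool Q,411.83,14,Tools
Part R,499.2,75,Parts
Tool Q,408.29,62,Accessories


Computing total price:
Values: [40.94, 297.28, 83.08, 297.65, 216.89, 411.83, 499.2, 408.29]
Sum = 2255.16

2255.16


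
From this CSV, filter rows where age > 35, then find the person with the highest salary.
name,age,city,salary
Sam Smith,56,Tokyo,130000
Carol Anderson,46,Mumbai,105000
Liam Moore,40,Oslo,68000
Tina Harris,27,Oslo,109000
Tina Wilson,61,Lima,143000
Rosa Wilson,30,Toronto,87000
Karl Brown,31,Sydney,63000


Filter: age > 35
Sort by: salary (descending)

Filtered records (4):
  Tina Wilson, age 61, salary $143000
  Sam Smith, age 56, salary $130000
  Carol Anderson, age 46, salary $105000
  Liam Moore, age 40, salary $68000

Highest salary: Tina Wilson ($143000)

Tina Wilson


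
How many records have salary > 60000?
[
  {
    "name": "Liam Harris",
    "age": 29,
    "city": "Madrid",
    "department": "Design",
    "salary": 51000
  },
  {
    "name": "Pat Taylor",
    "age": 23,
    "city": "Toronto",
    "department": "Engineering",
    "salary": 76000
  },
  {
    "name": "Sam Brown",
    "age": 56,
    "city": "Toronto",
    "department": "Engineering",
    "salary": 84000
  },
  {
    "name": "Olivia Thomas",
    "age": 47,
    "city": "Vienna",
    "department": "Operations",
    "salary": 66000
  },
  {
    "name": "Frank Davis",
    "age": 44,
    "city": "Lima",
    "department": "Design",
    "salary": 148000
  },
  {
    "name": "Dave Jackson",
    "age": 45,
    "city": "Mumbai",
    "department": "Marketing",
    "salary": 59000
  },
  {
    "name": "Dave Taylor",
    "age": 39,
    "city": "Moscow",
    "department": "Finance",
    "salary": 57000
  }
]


Data: 7 records
Condition: salary > 60000

Checking each record:
  Liam Harris: 51000
  Pat Taylor: 76000 MATCH
  Sam Brown: 84000 MATCH
  Olivia Thomas: 66000 MATCH
  Frank Davis: 148000 MATCH
  Dave Jackson: 59000
  Dave Taylor: 57000

Count: 4

4


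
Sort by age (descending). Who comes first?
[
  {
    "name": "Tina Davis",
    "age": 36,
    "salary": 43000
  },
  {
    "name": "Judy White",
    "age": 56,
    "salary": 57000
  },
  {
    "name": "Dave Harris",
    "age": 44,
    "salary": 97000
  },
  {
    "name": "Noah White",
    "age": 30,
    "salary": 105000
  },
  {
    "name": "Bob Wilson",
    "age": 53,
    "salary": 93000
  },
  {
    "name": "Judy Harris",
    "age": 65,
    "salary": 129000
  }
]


Sort by: age (descending)

Sorted order:
  1. Judy Harris (age = 65)
  2. Judy White (age = 56)
  3. Bob Wilson (age = 53)
  4. Dave Harris (age = 44)
  5. Tina Davis (age = 36)
  6. Noah White (age = 30)

First: Judy Harris

Judy Harris


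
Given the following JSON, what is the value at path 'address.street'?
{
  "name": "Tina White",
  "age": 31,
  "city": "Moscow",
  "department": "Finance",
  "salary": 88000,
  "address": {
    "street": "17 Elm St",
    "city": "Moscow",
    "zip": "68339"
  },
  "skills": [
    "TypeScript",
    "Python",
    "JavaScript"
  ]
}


Query: address.street
Path: address -> street
Value: 17 Elm St

17 Elm St


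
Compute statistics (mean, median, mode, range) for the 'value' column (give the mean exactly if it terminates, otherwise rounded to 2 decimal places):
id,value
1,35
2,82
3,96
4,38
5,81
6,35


Data: [35, 82, 96, 38, 81, 35]
Count: 6
Sum: 367
Mean: 367/6 ≈ 61.17 (rounded to 2 decimal places)
Sorted: [35, 35, 38, 81, 82, 96]
Median: 59.5
Mode: 35 (2 times)
Range: 96 - 35 = 61
Min: 35, Max: 96

mean≈61.17, median=59.5, mode=35, range=61


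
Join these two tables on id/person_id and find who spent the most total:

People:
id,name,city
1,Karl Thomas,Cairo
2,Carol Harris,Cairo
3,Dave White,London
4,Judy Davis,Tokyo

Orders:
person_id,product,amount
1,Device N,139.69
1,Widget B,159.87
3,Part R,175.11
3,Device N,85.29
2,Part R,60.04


Join on: people.id = orders.person_id

Joined rows:
  Karl Thomas (Cairo) bought Device N for $139.69
  Karl Thomas (Cairo) bought Widget B for $159.87
  Dave White (London) bought Part R for $175.11
  Dave White (London) bought Device N for $85.29
  Carol Harris (Cairo) bought Part R for $60.04

Total per person:
  Karl Thomas: $299.56
  Dave White: $260.40
  Carol Harris: $60.04

Top spender: Karl Thomas ($299.56)

Karl Thomas ($299.56)


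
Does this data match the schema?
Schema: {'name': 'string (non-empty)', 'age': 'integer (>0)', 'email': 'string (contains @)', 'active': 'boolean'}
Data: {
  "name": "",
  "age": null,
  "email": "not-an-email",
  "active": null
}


Validating each field against schema:
  name: FAIL ("" is an empty string)
  age: FAIL (null is not an integer)
  email: FAIL ("not-an-email" does not contain @)
  active: FAIL (null is not a boolean)

Result: INVALID (4 errors: name, age, email, active)

INVALID (4 errors: name, age, email, active)


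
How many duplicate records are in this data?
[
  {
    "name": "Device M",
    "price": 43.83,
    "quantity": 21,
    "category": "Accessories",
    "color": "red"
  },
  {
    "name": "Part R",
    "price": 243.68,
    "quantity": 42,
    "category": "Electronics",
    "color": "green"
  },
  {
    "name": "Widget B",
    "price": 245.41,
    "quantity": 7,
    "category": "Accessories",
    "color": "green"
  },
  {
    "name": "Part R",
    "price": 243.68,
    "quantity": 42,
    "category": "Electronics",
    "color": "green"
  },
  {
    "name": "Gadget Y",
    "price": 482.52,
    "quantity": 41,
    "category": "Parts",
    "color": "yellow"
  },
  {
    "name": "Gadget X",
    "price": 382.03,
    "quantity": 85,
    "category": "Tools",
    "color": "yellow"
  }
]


Checking 6 records for duplicates:

  Row 1: Device M ($43.83, qty 21)
  Row 2: Part R ($243.68, qty 42)
  Row 3: Widget B ($245.41, qty 7)
  Row 4: Part R ($243.68, qty 42) <-- DUPLICATE
  Row 5: Gadget Y ($482.52, qty 41)
  Row 6: Gadget X ($382.03, qty 85)

Duplicates found: 1
Unique records: 5

1 duplicates, 5 unique


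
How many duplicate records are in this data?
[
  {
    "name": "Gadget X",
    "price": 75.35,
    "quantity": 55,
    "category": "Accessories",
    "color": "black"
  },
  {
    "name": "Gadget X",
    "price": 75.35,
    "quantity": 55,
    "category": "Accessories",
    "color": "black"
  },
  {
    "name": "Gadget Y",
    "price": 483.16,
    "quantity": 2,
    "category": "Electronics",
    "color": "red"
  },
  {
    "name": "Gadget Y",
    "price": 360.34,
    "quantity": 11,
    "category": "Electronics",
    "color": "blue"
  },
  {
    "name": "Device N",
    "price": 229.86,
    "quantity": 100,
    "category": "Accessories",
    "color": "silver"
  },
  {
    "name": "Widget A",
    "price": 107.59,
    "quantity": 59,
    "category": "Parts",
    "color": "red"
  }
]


Checking 6 records for duplicates:

  Row 1: Gadget X ($75.35, qty 55)
  Row 2: Gadget X ($75.35, qty 55) <-- DUPLICATE
  Row 3: Gadget Y ($483.16, qty 2)
  Row 4: Gadget Y ($360.34, qty 11)
  Row 5: Device N ($229.86, qty 100)
  Row 6: Widget A ($107.59, qty 59)

Duplicates found: 1
Unique records: 5

1 duplicates, 5 unique


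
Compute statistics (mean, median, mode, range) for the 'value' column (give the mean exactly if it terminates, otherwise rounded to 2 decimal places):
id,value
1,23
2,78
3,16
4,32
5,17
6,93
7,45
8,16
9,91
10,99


Data: [23, 78, 16, 32, 17, 93, 45, 16, 91, 99]
Count: 10
Sum: 510
Mean: 510/10 = 51
Sorted: [16, 16, 17, 23, 32, 45, 78, 91, 93, 99]
Median: 38.5
Mode: 16 (2 times)
Range: 99 - 16 = 83
Min: 16, Max: 99

mean=51, median=38.5, mode=16, range=83


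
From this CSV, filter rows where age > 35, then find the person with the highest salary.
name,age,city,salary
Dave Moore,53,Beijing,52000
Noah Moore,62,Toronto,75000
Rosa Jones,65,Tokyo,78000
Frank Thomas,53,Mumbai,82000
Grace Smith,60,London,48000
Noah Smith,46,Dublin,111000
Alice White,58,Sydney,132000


Filter: age > 35
Sort by: salary (descending)

Filtered records (7):
  Alice White, age 58, salary $132000
  Noah Smith, age 46, salary $111000
  Frank Thomas, age 53, salary $82000
  Rosa Jones, age 65, salary $78000
  Noah Moore, age 62, salary $75000
  Dave Moore, age 53, salary $52000
  Grace Smith, age 60, salary $48000

Highest salary: Alice White ($132000)

Alice White


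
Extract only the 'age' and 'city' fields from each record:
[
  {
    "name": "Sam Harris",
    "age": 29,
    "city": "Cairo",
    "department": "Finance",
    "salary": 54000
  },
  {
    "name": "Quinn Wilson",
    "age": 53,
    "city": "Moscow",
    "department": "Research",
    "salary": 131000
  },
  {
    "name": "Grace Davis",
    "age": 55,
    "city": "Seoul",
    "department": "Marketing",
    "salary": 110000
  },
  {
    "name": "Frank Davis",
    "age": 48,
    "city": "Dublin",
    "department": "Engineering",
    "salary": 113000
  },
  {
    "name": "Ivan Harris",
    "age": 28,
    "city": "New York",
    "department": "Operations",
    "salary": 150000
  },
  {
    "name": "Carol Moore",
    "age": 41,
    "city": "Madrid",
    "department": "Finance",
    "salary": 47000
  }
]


Original: 6 records with fields: name, age, city, department, salary
Keep: ['age', 'city']
Drop: ['name', 'department', 'salary']
Result: 6 records, 2 fields each

[
  {
    "age": 29,
    "city": "Cairo"
  },
  {
    "age": 53,
    "city": "Moscow"
  },
  {
    "age": 55,
    "city": "Seoul"
  },
  {
    "age": 48,
    "city": "Dublin"
  },
  {
    "age": 28,
    "city": "New York"
  },
  {
    "age": 41,
    "city": "Madrid"
  }
]


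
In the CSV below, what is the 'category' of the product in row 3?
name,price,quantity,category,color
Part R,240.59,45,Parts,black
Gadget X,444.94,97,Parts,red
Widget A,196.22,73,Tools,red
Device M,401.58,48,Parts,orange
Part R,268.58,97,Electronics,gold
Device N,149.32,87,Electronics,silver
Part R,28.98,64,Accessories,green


Query: Row 3 ('Widget A'), column 'category'
Value: Tools

Tools


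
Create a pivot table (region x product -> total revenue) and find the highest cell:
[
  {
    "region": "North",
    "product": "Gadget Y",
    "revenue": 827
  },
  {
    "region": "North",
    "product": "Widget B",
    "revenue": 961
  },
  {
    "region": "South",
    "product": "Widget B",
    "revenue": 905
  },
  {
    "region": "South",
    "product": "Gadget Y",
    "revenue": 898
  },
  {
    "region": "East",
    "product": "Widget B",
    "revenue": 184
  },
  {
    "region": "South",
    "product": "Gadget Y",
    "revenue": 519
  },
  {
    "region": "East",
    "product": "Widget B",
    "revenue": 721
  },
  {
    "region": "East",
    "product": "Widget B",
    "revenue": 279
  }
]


Pivot: region (rows) x product (columns) -> total revenue

     Gadget Y      Widget B    
East             0          1184  
North          827           961  
South         1417           905  

Highest: South / Gadget Y = $1417

South / Gadget Y = $1417


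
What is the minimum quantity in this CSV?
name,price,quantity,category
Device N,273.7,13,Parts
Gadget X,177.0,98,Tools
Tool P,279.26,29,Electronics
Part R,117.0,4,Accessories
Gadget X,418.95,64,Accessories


Computing minimum quantity:
Values: [13, 98, 29, 4, 64]
Min = 4

4


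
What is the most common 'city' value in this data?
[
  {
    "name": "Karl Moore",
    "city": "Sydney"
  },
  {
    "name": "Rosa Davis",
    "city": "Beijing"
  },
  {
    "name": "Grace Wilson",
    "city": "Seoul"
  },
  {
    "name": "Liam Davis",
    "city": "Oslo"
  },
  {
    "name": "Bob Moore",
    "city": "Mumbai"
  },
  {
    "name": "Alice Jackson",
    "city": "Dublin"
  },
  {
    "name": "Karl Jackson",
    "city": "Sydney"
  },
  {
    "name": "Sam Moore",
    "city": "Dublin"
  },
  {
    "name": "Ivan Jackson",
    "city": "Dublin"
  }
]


Counting 'city' values across 9 records:

  Dublin: 3 ###
  Sydney: 2 ##
  Beijing: 1 #
  Seoul: 1 #
  Oslo: 1 #
  Mumbai: 1 #

Most common: Dublin (3 times)

Dublin (3 times)


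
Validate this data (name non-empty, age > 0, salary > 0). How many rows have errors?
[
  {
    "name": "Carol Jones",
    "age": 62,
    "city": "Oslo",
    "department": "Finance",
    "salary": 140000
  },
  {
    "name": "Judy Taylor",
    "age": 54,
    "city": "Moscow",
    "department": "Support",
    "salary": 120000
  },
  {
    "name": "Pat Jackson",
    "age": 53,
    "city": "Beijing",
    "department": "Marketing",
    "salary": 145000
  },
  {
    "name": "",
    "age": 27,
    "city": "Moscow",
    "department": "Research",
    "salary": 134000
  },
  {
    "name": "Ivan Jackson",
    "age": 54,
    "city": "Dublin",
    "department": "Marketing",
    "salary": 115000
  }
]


Validating 5 records:
Rules: name non-empty, age > 0, salary > 0

  Row 1 (Carol Jones): OK
  Row 2 (Judy Taylor): OK
  Row 3 (Pat Jackson): OK
  Row 4 (???): empty name
  Row 5 (Ivan Jackson): OK

Total errors: 1

1 errors


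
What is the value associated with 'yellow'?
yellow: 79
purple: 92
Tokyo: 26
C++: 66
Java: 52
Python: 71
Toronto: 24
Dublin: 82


Looking up key 'yellow'
Value: 79

79


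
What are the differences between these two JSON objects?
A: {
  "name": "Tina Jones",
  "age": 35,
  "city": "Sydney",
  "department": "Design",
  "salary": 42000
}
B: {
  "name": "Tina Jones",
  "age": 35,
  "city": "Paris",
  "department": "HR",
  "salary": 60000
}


Comparing each field (in key order):
  name: same
  age: same
  city: DIFFERENT
  department: DIFFERENT
  salary: DIFFERENT
Differences:
  city: Sydney -> Paris
  department: Design -> HR
  salary: 42000 -> 60000

3 field(s) changed

3 changes: city, department, salary


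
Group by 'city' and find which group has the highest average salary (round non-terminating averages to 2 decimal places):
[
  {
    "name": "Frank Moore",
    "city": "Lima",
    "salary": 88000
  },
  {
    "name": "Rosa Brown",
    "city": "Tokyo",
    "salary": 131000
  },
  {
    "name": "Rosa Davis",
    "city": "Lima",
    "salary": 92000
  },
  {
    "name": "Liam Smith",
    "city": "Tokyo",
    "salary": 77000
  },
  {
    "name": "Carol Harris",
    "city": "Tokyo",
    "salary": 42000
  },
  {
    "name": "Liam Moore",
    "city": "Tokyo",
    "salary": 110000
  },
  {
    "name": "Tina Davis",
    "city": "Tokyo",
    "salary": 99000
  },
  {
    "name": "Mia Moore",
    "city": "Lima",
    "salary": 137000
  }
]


Group by: city

Groups:
  Lima: 3 people, avg salary = 317000/3 ≈ $105666.67
  Tokyo: 5 people, avg salary = 459000/5 = $91800

Highest average salary: Lima (≈$105666.67)

Lima (≈$105666.67)


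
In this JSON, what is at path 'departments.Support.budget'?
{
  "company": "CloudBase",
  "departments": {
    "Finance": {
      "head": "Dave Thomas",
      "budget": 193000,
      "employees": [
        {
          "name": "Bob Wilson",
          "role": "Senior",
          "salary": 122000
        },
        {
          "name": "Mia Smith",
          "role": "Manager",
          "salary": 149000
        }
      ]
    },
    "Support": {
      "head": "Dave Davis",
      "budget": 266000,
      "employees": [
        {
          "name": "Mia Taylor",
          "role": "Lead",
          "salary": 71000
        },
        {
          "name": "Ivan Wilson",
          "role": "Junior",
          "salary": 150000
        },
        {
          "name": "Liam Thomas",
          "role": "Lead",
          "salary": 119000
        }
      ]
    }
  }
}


Path: departments.Support.budget

Navigate:
  -> departments
  -> Support
  -> budget = 266000

266000


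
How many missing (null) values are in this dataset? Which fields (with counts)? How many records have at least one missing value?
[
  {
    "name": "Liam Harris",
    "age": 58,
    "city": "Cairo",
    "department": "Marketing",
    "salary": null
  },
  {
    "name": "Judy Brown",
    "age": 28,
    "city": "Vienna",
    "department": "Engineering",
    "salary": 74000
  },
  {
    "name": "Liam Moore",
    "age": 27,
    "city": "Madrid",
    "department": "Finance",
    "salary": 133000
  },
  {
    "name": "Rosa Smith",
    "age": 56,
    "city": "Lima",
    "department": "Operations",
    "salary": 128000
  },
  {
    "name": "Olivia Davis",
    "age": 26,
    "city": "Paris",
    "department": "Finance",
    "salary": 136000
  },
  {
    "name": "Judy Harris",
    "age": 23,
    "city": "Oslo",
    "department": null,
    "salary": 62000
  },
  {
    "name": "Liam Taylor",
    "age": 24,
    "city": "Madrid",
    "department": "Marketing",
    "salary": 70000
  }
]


Checking for missing (null) values in 7 records:

  Liam Harris: salary
  Judy Brown: complete
  Liam Moore: complete
  Rosa Smith: complete
  Olivia Davis: complete
  Judy Harris: department
  Liam Taylor: complete

Per field:
  name: 0 missing
  age: 0 missing
  city: 0 missing
  department: 1 missing
  salary: 1 missing

Total missing values: 2
Records with any missing: 2

2 missing values (department: 1, salary: 1); 2 incomplete records


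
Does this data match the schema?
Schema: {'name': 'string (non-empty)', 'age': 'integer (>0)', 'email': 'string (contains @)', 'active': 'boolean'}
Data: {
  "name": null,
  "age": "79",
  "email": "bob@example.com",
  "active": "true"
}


Validating each field against schema:
  name: FAIL (null is not a string)
  age: FAIL ("79" is not an integer)
  email: OK (string with @)
  active: FAIL ("true" is not a boolean)

Result: INVALID (3 errors: name, age, active)

INVALID (3 errors: name, age, active)


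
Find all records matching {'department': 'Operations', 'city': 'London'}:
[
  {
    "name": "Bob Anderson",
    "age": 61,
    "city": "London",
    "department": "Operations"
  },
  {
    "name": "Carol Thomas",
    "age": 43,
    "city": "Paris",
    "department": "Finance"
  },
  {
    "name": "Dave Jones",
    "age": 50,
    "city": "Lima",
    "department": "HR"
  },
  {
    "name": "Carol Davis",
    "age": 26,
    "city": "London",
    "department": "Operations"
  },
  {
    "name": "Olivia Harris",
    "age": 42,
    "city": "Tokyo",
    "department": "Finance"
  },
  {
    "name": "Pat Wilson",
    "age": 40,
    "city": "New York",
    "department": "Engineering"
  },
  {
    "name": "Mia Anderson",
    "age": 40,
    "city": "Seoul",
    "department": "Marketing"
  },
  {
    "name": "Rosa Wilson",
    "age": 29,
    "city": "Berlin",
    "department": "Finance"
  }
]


Search criteria: {'department': 'Operations', 'city': 'London'}

Checking 8 records:
  Bob Anderson: {department: Operations, city: London} <-- MATCH
  Carol Thomas: {department: Finance, city: Paris}
  Dave Jones: {department: HR, city: Lima}
  Carol Davis: {department: Operations, city: London} <-- MATCH
  Olivia Harris: {department: Finance, city: Tokyo}
  Pat Wilson: {department: Engineering, city: New York}
  Mia Anderson: {department: Marketing, city: Seoul}
  Rosa Wilson: {department: Finance, city: Berlin}

Matches: ["Bob Anderson", "Carol Davis"]

["Bob Anderson", "Carol Davis"]


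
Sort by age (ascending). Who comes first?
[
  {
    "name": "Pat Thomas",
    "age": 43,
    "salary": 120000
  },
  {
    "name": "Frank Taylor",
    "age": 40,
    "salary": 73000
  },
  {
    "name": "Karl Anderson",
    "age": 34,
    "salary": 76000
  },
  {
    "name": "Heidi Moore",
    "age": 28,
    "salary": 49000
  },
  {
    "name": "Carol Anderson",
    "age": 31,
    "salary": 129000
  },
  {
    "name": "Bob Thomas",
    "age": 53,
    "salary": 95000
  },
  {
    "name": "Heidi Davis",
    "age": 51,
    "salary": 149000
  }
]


Sort by: age (ascending)

Sorted order:
  1. Heidi Moore (age = 28)
  2. Carol Anderson (age = 31)
  3. Karl Anderson (age = 34)
  4. Frank Taylor (age = 40)
  5. Pat Thomas (age = 43)
  6. Heidi Davis (age = 51)
  7. Bob Thomas (age = 53)

First: Heidi Moore

Heidi Moore


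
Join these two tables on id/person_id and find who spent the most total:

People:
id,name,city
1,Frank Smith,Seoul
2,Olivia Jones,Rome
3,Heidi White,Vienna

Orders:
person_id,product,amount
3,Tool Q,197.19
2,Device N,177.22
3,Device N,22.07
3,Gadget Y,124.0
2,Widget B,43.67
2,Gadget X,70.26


Join on: people.id = orders.person_id

Joined rows:
  Heidi White (Vienna) bought Tool Q for $197.19
  Olivia Jones (Rome) bought Device N for $177.22
  Heidi White (Vienna) bought Device N for $22.07
  Heidi White (Vienna) bought Gadget Y for $124.0
  Olivia Jones (Rome) bought Widget B for $43.67
  Olivia Jones (Rome) bought Gadget X for $70.26

Total per person:
  Heidi White: $343.26
  Olivia Jones: $291.15

Top spender: Heidi White ($343.26)

Heidi White ($343.26)


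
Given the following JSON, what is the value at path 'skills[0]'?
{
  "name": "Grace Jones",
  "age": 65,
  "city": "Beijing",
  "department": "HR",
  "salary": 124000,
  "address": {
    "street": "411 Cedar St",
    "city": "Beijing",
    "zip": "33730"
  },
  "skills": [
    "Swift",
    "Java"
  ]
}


Query: skills[0]
Path: skills -> first element
Value: Swift

Swift


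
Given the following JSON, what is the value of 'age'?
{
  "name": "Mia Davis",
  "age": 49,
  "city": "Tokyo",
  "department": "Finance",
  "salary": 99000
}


Looking up field 'age'
Value: 49

49


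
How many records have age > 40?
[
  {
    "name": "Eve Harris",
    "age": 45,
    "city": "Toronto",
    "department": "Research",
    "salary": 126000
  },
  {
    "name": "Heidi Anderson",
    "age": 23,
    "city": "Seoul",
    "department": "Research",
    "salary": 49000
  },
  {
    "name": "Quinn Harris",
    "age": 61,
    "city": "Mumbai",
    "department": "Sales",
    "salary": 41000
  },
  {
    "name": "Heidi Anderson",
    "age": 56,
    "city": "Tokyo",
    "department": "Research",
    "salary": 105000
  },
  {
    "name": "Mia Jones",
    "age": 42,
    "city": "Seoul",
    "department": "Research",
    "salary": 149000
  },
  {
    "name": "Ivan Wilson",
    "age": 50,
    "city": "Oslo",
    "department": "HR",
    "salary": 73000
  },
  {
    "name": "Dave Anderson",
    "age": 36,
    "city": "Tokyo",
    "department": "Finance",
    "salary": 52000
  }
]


Data: 7 records
Condition: age > 40

Checking each record:
  Eve Harris: 45 MATCH
  Heidi Anderson: 23
  Quinn Harris: 61 MATCH
  Heidi Anderson: 56 MATCH
  Mia Jones: 42 MATCH
  Ivan Wilson: 50 MATCH
  Dave Anderson: 36

Count: 5

5


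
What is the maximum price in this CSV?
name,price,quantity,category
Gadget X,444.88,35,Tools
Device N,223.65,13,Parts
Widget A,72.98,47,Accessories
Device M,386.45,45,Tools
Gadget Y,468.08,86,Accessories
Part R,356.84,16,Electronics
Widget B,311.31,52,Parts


Computing maximum price:
Values: [444.88, 223.65, 72.98, 386.45, 468.08, 356.84, 311.31]
Max = 468.08

468.08


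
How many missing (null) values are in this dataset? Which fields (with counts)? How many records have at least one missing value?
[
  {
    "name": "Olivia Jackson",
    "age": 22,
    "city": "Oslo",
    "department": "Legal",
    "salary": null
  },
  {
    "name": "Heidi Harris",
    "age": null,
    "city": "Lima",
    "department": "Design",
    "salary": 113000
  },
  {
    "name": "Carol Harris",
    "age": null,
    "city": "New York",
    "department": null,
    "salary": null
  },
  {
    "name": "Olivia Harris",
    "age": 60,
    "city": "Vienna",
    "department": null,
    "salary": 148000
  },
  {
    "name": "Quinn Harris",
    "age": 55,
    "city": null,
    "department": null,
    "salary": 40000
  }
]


Checking for missing (null) values in 5 records:

  Olivia Jackson: salary
  Heidi Harris: age
  Carol Harris: age, department, salary
  Olivia Harris: department
  Quinn Harris: city, department

Per field:
  name: 0 missing
  age: 2 missing
  city: 1 missing
  department: 3 missing
  salary: 2 missing

Total missing values: 8
Records with any missing: 5

8 missing values (age: 2, city: 1, department: 3, salary: 2); 5 incomplete records


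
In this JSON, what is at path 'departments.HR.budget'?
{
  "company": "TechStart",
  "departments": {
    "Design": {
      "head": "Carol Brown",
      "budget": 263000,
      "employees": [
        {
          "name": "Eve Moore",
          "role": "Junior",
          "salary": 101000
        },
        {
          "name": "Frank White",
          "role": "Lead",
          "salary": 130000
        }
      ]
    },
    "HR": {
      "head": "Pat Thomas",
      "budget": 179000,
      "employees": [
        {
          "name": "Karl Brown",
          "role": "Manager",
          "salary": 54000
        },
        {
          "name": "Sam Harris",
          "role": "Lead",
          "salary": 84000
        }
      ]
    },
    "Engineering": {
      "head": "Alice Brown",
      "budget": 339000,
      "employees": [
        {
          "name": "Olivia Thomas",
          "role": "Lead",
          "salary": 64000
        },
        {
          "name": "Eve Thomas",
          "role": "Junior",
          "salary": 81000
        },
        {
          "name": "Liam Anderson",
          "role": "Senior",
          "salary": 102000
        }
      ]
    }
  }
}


Path: departments.HR.budget

Navigate:
  -> departments
  -> HR
  -> budget = 179000

179000


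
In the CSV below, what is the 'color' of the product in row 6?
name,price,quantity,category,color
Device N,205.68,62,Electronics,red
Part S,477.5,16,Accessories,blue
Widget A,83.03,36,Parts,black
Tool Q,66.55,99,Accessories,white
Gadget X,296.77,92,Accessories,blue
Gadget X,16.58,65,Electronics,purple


Query: Row 6 ('Gadget X'), column 'color'
Value: purple

purple


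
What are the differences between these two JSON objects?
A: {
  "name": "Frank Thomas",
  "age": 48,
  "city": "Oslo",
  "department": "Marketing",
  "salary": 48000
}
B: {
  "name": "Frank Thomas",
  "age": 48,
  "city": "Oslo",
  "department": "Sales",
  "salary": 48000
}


Comparing each field (in key order):
  name: same
  age: same
  city: same
  department: DIFFERENT
  salary: same
Differences:
  department: Marketing -> Sales

1 field(s) changed

1 change: department


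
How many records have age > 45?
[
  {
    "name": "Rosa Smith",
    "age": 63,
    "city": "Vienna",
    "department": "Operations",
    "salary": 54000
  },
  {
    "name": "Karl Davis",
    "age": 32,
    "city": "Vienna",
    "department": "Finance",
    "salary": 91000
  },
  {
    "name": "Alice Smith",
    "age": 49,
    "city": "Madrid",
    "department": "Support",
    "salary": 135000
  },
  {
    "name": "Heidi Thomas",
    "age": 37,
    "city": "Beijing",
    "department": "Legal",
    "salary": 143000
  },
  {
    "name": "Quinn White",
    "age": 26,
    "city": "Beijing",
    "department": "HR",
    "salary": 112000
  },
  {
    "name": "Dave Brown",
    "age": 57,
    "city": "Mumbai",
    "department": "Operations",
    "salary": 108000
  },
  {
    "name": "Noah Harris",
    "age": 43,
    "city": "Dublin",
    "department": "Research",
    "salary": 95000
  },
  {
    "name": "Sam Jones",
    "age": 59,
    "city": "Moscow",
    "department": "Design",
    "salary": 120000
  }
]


Data: 8 records
Condition: age > 45

Checking each record:
  Rosa Smith: 63 MATCH
  Karl Davis: 32
  Alice Smith: 49 MATCH
  Heidi Thomas: 37
  Quinn White: 26
  Dave Brown: 57 MATCH
  Noah Harris: 43
  Sam Jones: 59 MATCH

Count: 4

4


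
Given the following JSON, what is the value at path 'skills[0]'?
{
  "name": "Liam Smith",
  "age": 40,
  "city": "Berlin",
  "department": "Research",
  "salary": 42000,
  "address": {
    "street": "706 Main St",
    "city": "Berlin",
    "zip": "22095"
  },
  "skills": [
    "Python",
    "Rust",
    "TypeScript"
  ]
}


Query: skills[0]
Path: skills -> first element
Value: Python

Python


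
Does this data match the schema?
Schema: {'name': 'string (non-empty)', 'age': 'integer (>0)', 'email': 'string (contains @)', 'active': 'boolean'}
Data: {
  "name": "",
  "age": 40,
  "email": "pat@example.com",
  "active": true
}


Validating each field against schema:
  name: FAIL ("" is an empty string)
  age: OK (positive integer)
  email: OK (string with @)
  active: OK (boolean)

Result: INVALID (1 error: name)

INVALID (1 error: name)


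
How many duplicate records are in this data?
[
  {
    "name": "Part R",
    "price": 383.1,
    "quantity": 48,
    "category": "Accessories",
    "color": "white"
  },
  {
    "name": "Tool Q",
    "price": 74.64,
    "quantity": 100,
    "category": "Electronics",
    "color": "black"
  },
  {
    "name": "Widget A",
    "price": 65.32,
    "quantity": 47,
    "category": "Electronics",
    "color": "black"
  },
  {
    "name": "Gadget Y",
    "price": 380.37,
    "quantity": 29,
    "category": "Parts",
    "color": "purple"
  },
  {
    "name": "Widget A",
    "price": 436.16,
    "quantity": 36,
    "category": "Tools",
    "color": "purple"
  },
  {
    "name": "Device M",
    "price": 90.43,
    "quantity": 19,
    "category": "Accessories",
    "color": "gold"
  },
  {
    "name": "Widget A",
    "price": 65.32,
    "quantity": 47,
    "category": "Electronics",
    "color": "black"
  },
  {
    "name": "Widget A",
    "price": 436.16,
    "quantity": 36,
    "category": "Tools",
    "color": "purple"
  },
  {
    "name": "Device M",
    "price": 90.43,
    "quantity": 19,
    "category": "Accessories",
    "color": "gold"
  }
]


Checking 9 records for duplicates:

  Row 1: Part R ($383.1, qty 48)
  Row 2: Tool Q ($74.64, qty 100)
  Row 3: Widget A ($65.32, qty 47)
  Row 4: Gadget Y ($380.37, qty 29)
  Row 5: Widget A ($436.16, qty 36)
  Row 6: Device M ($90.43, qty 19)
  Row 7: Widget A ($65.32, qty 47) <-- DUPLICATE
  Row 8: Widget A ($436.16, qty 36) <-- DUPLICATE
  Row 9: Device M ($90.43, qty 19) <-- DUPLICATE

Duplicates found: 3
Unique records: 6

3 duplicates, 6 unique


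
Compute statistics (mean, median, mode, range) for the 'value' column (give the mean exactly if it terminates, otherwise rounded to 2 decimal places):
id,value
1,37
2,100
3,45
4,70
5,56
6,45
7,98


Data: [37, 100, 45, 70, 56, 45, 98]
Count: 7
Sum: 451
Mean: 451/7 ≈ 64.43 (rounded to 2 decimal places)
Sorted: [37, 45, 45, 56, 70, 98, 100]
Median: 56.0
Mode: 45 (2 times)
Range: 100 - 37 = 63
Min: 37, Max: 100

mean≈64.43, median=56.0, mode=45, range=63


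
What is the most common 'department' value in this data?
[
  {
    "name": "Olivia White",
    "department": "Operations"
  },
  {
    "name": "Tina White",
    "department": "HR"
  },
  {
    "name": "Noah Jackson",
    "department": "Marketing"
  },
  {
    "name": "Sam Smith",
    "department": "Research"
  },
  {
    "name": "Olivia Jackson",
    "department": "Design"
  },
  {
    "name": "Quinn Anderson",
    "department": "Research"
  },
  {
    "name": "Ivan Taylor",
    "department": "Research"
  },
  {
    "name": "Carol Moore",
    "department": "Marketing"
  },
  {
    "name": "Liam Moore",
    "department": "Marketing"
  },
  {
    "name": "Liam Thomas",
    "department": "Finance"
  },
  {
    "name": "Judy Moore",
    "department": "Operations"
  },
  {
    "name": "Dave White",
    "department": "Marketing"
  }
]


Counting 'department' values across 12 records:

  Marketing: 4 ####
  Research: 3 ###
  Operations: 2 ##
  HR: 1 #
  Design: 1 #
  Finance: 1 #

Most common: Marketing (4 times)

Marketing (4 times)


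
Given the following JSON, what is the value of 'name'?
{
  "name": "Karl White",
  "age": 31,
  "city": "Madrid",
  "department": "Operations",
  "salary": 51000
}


Looking up field 'name'
Value: Karl White

Karl White


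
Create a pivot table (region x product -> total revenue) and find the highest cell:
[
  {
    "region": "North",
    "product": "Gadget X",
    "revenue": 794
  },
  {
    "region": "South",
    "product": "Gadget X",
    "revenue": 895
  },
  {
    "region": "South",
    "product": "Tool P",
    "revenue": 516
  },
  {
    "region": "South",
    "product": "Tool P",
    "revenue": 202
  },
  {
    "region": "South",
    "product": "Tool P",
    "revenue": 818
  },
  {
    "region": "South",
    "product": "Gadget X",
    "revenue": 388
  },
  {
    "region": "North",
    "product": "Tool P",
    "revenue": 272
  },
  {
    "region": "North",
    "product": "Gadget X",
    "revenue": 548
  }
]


Pivot: region (rows) x product (columns) -> total revenue

     Gadget X      Tool P      
North         1342           272  
South         1283          1536  

Highest: South / Tool P = $1536

South / Tool P = $1536


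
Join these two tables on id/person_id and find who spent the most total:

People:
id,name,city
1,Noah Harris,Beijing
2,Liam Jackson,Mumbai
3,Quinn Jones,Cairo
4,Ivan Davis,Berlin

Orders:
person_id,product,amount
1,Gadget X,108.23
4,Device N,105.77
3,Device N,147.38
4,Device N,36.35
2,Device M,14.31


Join on: people.id = orders.person_id

Joined rows:
  Noah Harris (Beijing) bought Gadget X for $108.23
  Ivan Davis (Berlin) bought Device N for $105.77
  Quinn Jones (Cairo) bought Device N for $147.38
  Ivan Davis (Berlin) bought Device N for $36.35
  Liam Jackson (Mumbai) bought Device M for $14.31

Total per person:
  Quinn Jones: $147.38
  Ivan Davis: $142.12
  Noah Harris: $108.23
  Liam Jackson: $14.31

Top spender: Quinn Jones ($147.38)

Quinn Jones ($147.38)


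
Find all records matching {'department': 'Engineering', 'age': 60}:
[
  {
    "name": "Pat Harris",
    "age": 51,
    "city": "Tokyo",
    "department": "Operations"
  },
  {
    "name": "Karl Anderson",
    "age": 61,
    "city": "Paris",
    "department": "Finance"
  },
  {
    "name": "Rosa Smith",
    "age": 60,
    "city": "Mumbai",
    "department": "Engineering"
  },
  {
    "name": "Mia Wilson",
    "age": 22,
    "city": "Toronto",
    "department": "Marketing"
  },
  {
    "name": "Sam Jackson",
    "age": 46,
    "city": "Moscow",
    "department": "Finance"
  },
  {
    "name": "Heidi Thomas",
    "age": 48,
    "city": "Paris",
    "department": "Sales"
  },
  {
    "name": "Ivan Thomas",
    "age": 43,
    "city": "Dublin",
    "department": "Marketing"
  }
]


Search criteria: {'department': 'Engineering', 'age': 60}

Checking 7 records:
  Pat Harris: {department: Operations, age: 51}
  Karl Anderson: {department: Finance, age: 61}
  Rosa Smith: {department: Engineering, age: 60} <-- MATCH
  Mia Wilson: {department: Marketing, age: 22}
  Sam Jackson: {department: Finance, age: 46}
  Heidi Thomas: {department: Sales, age: 48}
  Ivan Thomas: {department: Marketing, age: 43}

Matches: ["Rosa Smith"]

["Rosa Smith"]


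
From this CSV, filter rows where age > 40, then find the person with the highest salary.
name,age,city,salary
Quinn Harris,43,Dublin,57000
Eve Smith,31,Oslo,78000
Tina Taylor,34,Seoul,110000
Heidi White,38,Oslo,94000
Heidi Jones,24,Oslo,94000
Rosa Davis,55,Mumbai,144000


Filter: age > 40
Sort by: salary (descending)

Filtered records (2):
  Rosa Davis, age 55, salary $144000
  Quinn Harris, age 43, salary $57000

Highest salary: Rosa Davis ($144000)

Rosa Davis


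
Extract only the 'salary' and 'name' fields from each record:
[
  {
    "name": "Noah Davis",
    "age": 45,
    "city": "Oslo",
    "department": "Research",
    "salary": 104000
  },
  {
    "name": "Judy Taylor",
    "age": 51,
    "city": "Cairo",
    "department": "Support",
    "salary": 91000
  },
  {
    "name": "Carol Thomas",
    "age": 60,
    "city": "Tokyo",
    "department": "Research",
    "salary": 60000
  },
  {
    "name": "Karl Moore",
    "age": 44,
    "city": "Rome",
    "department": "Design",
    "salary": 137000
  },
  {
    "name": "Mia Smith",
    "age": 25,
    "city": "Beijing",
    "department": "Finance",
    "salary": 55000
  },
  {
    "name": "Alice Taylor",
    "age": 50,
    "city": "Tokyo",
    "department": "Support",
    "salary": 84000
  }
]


Original: 6 records with fields: name, age, city, department, salary
Keep: ['salary', 'name']
Drop: ['age', 'city', 'department']
Result: 6 records, 2 fields each

[
  {
    "salary": 104000,
    "name": "Noah Davis"
  },
  {
    "salary": 91000,
    "name": "Judy Taylor"
  },
  {
    "salary": 60000,
    "name": "Carol Thomas"
  },
  {
    "salary": 137000,
    "name": "Karl Moore"
  },
  {
    "salary": 55000,
    "name": "Mia Smith"
  },
  {
    "salary": 84000,
    "name": "Alice Taylor"
  }
]


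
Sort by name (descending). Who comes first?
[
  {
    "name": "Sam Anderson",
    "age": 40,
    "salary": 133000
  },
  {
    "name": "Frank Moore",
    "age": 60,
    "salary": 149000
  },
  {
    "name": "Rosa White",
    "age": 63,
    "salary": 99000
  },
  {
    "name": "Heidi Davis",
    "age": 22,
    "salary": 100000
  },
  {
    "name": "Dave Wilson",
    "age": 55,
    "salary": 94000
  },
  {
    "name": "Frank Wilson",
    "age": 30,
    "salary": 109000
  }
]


Sort by: name (descending)

Sorted order:
  1. Sam Anderson (name = Sam Anderson)
  2. Rosa White (name = Rosa White)
  3. Heidi Davis (name = Heidi Davis)
  4. Frank Wilson (name = Frank Wilson)
  5. Frank Moore (name = Frank Moore)
  6. Dave Wilson (name = Dave Wilson)

First: Sam Anderson

Sam Anderson


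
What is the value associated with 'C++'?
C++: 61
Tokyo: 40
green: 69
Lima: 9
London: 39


Looking up key 'C++'
Value: 61

61


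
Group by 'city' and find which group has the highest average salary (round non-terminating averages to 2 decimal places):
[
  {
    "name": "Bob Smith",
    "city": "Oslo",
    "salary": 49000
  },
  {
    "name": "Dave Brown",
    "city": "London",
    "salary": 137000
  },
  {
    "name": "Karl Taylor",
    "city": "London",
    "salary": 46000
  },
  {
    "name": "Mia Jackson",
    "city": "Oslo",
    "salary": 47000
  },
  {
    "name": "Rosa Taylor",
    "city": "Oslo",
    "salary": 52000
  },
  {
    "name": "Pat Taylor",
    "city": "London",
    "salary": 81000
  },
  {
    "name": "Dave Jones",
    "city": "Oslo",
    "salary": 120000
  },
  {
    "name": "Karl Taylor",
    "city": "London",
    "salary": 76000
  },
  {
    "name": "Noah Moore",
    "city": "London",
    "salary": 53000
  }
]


Group by: city

Groups:
  London: 5 people, avg salary = 393000/5 = $78600
  Oslo: 4 people, avg salary = 268000/4 = $67000

Highest average salary: London ($78600)

London ($78600)


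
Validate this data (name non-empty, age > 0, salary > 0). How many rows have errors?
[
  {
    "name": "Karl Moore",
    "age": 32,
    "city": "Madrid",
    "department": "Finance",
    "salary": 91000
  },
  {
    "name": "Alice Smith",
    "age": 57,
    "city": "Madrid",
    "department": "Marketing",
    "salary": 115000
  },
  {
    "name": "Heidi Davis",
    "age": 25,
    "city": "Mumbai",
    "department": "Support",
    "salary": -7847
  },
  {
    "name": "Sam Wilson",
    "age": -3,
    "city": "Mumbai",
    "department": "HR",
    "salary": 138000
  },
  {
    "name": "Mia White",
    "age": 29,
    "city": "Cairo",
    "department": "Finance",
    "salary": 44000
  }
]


Validating 5 records:
Rules: name non-empty, age > 0, salary > 0

  Row 1 (Karl Moore): OK
  Row 2 (Alice Smith): OK
  Row 3 (Heidi Davis): negative salary: -7847
  Row 4 (Sam Wilson): negative age: -3
  Row 5 (Mia White): OK

Total errors: 2

2 errors
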